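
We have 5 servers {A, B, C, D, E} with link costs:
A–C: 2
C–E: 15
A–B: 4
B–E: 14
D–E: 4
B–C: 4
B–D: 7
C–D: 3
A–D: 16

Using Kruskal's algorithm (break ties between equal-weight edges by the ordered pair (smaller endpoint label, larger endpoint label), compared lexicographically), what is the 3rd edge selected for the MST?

Kruskal: consider edges lightest-first.
A–C (2): add — endpoints in different components.
C–D (3): add — endpoints in different components.
A–B (4): add — endpoints in different components.
B–C (4): skip — B and C already connected.
D–E (4): add — endpoints in different components.
The 3rd edge added is A–B.

A-B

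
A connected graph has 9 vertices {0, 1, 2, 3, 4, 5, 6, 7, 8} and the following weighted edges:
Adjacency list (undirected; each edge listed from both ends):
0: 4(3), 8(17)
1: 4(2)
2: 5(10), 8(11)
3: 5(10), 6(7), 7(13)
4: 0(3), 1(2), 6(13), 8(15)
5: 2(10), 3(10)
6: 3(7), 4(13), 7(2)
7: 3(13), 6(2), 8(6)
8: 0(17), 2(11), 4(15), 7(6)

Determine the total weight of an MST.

Kruskal's algorithm — process edges by increasing weight (ties by edge label):
1-4 (2): add — endpoints in different components.
6-7 (2): add — endpoints in different components.
0-4 (3): add — endpoints in different components.
7-8 (6): add — endpoints in different components.
3-6 (7): add — endpoints in different components.
2-5 (10): add — endpoints in different components.
3-5 (10): add — endpoints in different components.
2-8 (11): skip — 2 and 8 already connected.
3-7 (13): skip — 3 and 7 already connected.
4-6 (13): add — endpoints in different components.
MST edges: 1-4, 6-7, 0-4, 7-8, 3-6, 2-5, 3-5, 4-6; total weight 2+2+3+6+7+10+10+13 = 53.

53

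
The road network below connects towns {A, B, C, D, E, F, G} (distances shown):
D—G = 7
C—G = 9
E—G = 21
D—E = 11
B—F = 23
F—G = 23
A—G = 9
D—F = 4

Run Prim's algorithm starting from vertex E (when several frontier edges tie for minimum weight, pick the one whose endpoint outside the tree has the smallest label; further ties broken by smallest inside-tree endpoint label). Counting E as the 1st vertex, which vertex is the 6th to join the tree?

C

Prim, starting at E.
Step 1: cheapest edge leaving the tree is D—E (11); add D.
Step 2: cheapest edge leaving the tree is D—F (4); add F.
Step 3: cheapest edge leaving the tree is D—G (7); add G.
Step 4: cheapest edge leaving the tree is A—G (9); add A.
Step 5: cheapest edge leaving the tree is C—G (9); add C.
Step 6: cheapest edge leaving the tree is B—F (23); add B.
Vertex order: E, D, F, G, A, C, B. The 6th vertex is C.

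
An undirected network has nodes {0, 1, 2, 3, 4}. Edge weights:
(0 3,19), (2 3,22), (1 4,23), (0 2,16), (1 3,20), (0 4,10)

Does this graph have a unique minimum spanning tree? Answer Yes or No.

Yes

Sort edges by weight, then run Kruskal:
0 4 (10): add — endpoints in different components.
0 2 (16): add — endpoints in different components.
0 3 (19): add — endpoints in different components.
1 3 (20): add — endpoints in different components.
Every non-tree edge has weight strictly greater than the heaviest edge on the tree path between its endpoints, so the MST is unique.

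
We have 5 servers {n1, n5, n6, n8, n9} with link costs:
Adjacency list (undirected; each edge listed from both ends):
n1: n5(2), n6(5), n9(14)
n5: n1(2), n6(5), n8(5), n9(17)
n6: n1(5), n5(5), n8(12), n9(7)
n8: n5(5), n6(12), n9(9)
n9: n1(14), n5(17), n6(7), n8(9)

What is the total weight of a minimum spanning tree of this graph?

19

Sort edges by weight, then run Kruskal:
n1—n5 (2): add — endpoints in different components.
n1—n6 (5): add — endpoints in different components.
n5—n6 (5): skip — n5 and n6 already connected.
n5—n8 (5): add — endpoints in different components.
n6—n9 (7): add — endpoints in different components.
MST edges: n1—n5, n1—n6, n5—n8, n6—n9; total weight 2+5+5+7 = 19.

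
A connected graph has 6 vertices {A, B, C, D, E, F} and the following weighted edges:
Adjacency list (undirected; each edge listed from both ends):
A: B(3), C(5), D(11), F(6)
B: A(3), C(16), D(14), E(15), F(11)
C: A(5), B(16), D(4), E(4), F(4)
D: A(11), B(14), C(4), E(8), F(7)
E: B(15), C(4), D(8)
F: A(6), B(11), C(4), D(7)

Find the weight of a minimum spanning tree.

Sort edges by weight, then run Kruskal:
A—B (3): add. Components now {A,B} {C} {D} {E} {F}
C—D (4): add. Components now {A,B} {C,D} {E} {F}
C—E (4): add. Components now {A,B} {C,D,E} {F}
C—F (4): add. Components now {A,B} {C,D,E,F}
A—C (5): add. Components now {A,B,C,D,E,F}
MST edges: A—B, C—D, C—E, C—F, A—C; total weight 3+4+4+4+5 = 20.

20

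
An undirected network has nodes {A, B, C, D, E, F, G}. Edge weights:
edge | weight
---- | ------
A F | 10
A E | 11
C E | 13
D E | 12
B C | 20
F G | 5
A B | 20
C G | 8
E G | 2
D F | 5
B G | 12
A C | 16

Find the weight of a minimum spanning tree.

Kruskal's algorithm — process edges by increasing weight (ties by edge label):
E G (2): add — endpoints in different components.
D F (5): add — endpoints in different components.
F G (5): add — endpoints in different components.
C G (8): add — endpoints in different components.
A F (10): add — endpoints in different components.
A E (11): skip — A and E already connected.
B G (12): add — endpoints in different components.
MST edges: E G, D F, F G, C G, A F, B G; total weight 2+5+5+8+10+12 = 42.

42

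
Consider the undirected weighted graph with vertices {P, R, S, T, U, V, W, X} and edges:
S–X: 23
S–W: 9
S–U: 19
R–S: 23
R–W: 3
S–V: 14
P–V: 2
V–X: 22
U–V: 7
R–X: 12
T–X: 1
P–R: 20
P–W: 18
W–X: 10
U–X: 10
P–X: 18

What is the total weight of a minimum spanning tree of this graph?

42

Kruskal: consider edges lightest-first.
T–X (1): add — endpoints in different components.
P–V (2): add — endpoints in different components.
R–W (3): add — endpoints in different components.
U–V (7): add — endpoints in different components.
S–W (9): add — endpoints in different components.
U–X (10): add — endpoints in different components.
W–X (10): add — endpoints in different components.
MST edges: T–X, P–V, R–W, U–V, S–W, U–X, W–X; total weight 1+2+3+7+9+10+10 = 42.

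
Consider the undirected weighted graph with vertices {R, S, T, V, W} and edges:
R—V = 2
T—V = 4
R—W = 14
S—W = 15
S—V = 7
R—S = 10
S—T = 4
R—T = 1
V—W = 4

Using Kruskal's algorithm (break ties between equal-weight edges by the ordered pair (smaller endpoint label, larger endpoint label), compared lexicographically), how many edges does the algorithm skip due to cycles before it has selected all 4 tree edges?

Kruskal: consider edges lightest-first.
R—T (1): add. Components now {R,T} {S} {V} {W}
R—V (2): add. Components now {R,T,V} {S} {W}
S—T (4): add. Components now {R,S,T,V} {W}
T—V (4): skip — T and V already connected.
V—W (4): add. Components now {R,S,T,V,W}
Edges rejected before the tree was complete: 1.

1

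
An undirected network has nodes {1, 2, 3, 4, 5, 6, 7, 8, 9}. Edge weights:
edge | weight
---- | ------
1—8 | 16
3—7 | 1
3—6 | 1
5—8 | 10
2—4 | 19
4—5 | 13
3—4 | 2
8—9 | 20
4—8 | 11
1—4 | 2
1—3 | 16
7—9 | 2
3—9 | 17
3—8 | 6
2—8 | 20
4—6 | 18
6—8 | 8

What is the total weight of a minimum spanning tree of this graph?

Kruskal's algorithm — process edges by increasing weight (ties by edge label):
3—6 (1): add — endpoints in different components.
3—7 (1): add — endpoints in different components.
1—4 (2): add — endpoints in different components.
3—4 (2): add — endpoints in different components.
7—9 (2): add — endpoints in different components.
3—8 (6): add — endpoints in different components.
6—8 (8): skip — 6 and 8 already connected.
5—8 (10): add — endpoints in different components.
4—8 (11): skip — 4 and 8 already connected.
4—5 (13): skip — 4 and 5 already connected.
1—3 (16): skip — 1 and 3 already connected.
1—8 (16): skip — 1 and 8 already connected.
3—9 (17): skip — 3 and 9 already connected.
4—6 (18): skip — 4 and 6 already connected.
2—4 (19): add — endpoints in different components.
MST edges: 3—6, 3—7, 1—4, 3—4, 7—9, 3—8, 5—8, 2—4; total weight 1+1+2+2+2+6+10+19 = 43.

43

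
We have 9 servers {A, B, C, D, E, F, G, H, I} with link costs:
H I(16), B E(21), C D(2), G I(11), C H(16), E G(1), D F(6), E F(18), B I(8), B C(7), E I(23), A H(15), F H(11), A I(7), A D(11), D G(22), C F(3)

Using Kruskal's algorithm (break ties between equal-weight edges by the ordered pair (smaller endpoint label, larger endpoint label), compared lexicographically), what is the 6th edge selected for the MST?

Sort edges by weight, then run Kruskal:
E G (1): add — endpoints in different components.
C D (2): add — endpoints in different components.
C F (3): add — endpoints in different components.
D F (6): skip — D and F already connected.
A I (7): add — endpoints in different components.
B C (7): add — endpoints in different components.
B I (8): add — endpoints in different components.
A D (11): skip — A and D already connected.
F H (11): add — endpoints in different components.
G I (11): add — endpoints in different components.
The 6th edge added is B I.

B-I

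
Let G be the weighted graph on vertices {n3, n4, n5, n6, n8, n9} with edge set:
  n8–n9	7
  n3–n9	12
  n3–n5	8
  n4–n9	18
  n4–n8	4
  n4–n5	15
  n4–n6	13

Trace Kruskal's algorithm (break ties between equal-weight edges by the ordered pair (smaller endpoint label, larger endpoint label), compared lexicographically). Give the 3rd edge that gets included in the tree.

Kruskal's algorithm — process edges by increasing weight (ties by edge label):
n4–n8 (4): add — endpoints in different components.
n8–n9 (7): add — endpoints in different components.
n3–n5 (8): add — endpoints in different components.
n3–n9 (12): add — endpoints in different components.
n4–n6 (13): add — endpoints in different components.
The 3rd edge added is n3–n5.

n3-n5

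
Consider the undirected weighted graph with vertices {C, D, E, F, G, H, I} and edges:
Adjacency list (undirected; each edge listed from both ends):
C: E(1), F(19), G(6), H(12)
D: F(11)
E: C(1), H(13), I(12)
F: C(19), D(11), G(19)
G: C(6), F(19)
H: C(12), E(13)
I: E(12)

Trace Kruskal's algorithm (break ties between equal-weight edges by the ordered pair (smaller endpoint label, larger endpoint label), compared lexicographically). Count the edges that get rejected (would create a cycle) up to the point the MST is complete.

Sort edges by weight, then run Kruskal:
C E (1): add. Components now {C,E} {D} {F} {G} {H} {I}
C G (6): add. Components now {C,E,G} {D} {F} {H} {I}
D F (11): add. Components now {C,E,G} {D,F} {H} {I}
C H (12): add. Components now {C,E,G,H} {D,F} {I}
E I (12): add. Components now {C,E,G,H,I} {D,F}
E H (13): skip — E and H already connected.
C F (19): add. Components now {C,D,E,F,G,H,I}
Edges rejected before the tree was complete: 1.

1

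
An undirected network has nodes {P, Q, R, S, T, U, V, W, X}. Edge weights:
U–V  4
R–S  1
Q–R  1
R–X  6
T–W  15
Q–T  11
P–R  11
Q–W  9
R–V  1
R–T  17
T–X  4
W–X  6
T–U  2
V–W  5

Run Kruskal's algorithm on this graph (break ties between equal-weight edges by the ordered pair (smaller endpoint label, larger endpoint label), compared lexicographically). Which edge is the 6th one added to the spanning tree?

U-V

Kruskal: consider edges lightest-first.
Q–R (1): add — endpoints in different components.
R–S (1): add — endpoints in different components.
R–V (1): add — endpoints in different components.
T–U (2): add — endpoints in different components.
T–X (4): add — endpoints in different components.
U–V (4): add — endpoints in different components.
V–W (5): add — endpoints in different components.
R–X (6): skip — X and R already connected.
W–X (6): skip — W and X already connected.
Q–W (9): skip — Q and W already connected.
P–R (11): add — endpoints in different components.
The 6th edge added is U–V.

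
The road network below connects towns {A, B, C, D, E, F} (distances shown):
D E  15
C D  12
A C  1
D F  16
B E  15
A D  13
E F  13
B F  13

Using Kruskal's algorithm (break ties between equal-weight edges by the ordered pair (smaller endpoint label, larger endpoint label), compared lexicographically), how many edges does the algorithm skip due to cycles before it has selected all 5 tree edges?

2

Kruskal: consider edges lightest-first.
A C (1): add. Components now {A,C} {B} {D} {E} {F}
C D (12): add. Components now {A,C,D} {B} {E} {F}
A D (13): skip — A and D already connected.
B F (13): add. Components now {A,C,D} {B,F} {E}
E F (13): add. Components now {A,C,D} {B,E,F}
B E (15): skip — B and E already connected.
D E (15): add. Components now {A,B,C,D,E,F}
Edges rejected before the tree was complete: 2.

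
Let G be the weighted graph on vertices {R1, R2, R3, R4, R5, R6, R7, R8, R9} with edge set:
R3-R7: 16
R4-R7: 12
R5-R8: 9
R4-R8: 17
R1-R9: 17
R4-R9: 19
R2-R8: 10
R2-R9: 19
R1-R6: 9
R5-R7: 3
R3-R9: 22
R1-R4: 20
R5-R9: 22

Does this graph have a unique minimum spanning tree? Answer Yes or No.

Sort edges by weight, then run Kruskal:
R5-R7 (3): add — endpoints in different components.
R1-R6 (9): add — endpoints in different components.
R5-R8 (9): add — endpoints in different components.
R2-R8 (10): add — endpoints in different components.
R4-R7 (12): add — endpoints in different components.
R3-R7 (16): add — endpoints in different components.
R1-R9 (17): add — endpoints in different components.
R4-R8 (17): skip — R8 and R4 already connected.
R2-R9 (19): add — endpoints in different components.
Non-tree edge R4-R9 has weight 19, equal to the heaviest edge on its tree cycle — swapping gives another MST of the same weight. Not unique.

No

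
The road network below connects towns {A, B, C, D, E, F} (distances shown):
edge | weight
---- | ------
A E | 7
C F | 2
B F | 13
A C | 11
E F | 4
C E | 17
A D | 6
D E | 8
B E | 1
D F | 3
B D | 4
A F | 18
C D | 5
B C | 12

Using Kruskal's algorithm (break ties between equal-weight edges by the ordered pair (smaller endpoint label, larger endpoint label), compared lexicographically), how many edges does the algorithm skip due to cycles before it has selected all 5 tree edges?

2

Kruskal: consider edges lightest-first.
B E (1): add — endpoints in different components.
C F (2): add — endpoints in different components.
D F (3): add — endpoints in different components.
B D (4): add — endpoints in different components.
E F (4): skip — E and F already connected.
C D (5): skip — C and D already connected.
A D (6): add — endpoints in different components.
Edges rejected before the tree was complete: 2.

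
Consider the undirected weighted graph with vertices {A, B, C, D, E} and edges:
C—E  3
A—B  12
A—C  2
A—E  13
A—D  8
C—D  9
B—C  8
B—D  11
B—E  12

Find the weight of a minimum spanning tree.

Sort edges by weight, then run Kruskal:
A—C (2): add. Components now {A,C} {B} {D} {E}
C—E (3): add. Components now {A,C,E} {B} {D}
A—D (8): add. Components now {A,C,D,E} {B}
B—C (8): add. Components now {A,B,C,D,E}
MST edges: A—C, C—E, A—D, B—C; total weight 2+3+8+8 = 21.

21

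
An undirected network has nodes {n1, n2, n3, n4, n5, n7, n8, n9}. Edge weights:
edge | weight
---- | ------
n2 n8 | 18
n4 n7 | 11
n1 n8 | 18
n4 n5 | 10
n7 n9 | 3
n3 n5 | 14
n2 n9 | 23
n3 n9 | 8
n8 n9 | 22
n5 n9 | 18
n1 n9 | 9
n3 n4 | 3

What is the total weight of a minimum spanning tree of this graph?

Prim, starting at n2.
Step 1: frontier [n2 n8 18, n2 n9 23] → take n2 n8 (18); add n8.
Step 2: frontier [n2 n9 23, n1 n8 18, n8 n9 22] → take n1 n8 (18); add n1.
Step 3: frontier [n1 n9 9, n2 n9 23, n8 n9 22] → take n1 n9 (9); add n9.
Step 4: frontier [n7 n9 3, n3 n9 8, n5 n9 18] → take n7 n9 (3); add n7.
Step 5: frontier [n4 n7 11, n3 n9 8, n5 n9 18] → take n3 n9 (8); add n3.
Step 6: frontier [n3 n4 3, n3 n5 14, n4 n7 11, n5 n9 18] → take n3 n4 (3); add n4.
Step 7: frontier [n3 n5 14, n4 n5 10, n5 n9 18] → take n4 n5 (10); add n5.
MST edges: n2 n8, n1 n8, n1 n9, n7 n9, n3 n9, n3 n4, n4 n5; total weight 18+18+9+3+8+3+10 = 69.

69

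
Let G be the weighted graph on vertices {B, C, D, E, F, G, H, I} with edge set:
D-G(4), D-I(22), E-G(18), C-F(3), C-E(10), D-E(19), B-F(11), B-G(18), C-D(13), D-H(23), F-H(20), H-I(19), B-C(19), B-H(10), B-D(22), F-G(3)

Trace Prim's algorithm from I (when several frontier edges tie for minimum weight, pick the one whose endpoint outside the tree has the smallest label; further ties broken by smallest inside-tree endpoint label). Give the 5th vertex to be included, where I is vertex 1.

C

Prim, starting at I.
Step 1: cheapest edge leaving the tree is H-I (19); add H.
Step 2: cheapest edge leaving the tree is B-H (10); add B.
Step 3: cheapest edge leaving the tree is B-F (11); add F.
Step 4: cheapest edge leaving the tree is C-F (3); add C.
Step 5: cheapest edge leaving the tree is F-G (3); add G.
Step 6: cheapest edge leaving the tree is D-G (4); add D.
Step 7: cheapest edge leaving the tree is C-E (10); add E.
Vertex order: I, H, B, F, C, G, D, E. The 5th vertex is C.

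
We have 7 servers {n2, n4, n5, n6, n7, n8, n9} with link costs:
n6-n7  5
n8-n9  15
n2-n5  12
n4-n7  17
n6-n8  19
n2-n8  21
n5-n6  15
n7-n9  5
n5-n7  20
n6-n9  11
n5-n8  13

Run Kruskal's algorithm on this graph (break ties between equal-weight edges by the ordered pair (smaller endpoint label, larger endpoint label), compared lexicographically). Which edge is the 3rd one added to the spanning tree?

Kruskal: consider edges lightest-first.
n6-n7 (5): add. Components now {n6,n7} {n8} {n9} {n5} {n2} {n4}
n7-n9 (5): add. Components now {n6,n7,n9} {n8} {n5} {n2} {n4}
n6-n9 (11): skip — n9 and n6 already connected.
n2-n5 (12): add. Components now {n6,n7,n9} {n8} {n2,n5} {n4}
n5-n8 (13): add. Components now {n6,n7,n9} {n2,n5,n8} {n4}
n5-n6 (15): add. Components now {n2,n5,n6,n7,n8,n9} {n4}
n8-n9 (15): skip — n8 and n9 already connected.
n4-n7 (17): add. Components now {n2,n4,n5,n6,n7,n8,n9}
The 3rd edge added is n2-n5.

n2-n5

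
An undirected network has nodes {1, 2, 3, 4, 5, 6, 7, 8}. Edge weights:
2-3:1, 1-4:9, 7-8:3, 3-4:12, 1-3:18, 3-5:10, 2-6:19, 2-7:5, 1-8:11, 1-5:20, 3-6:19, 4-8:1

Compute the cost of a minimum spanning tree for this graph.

Kruskal: consider edges lightest-first.
2-3 (1): add — endpoints in different components.
4-8 (1): add — endpoints in different components.
7-8 (3): add — endpoints in different components.
2-7 (5): add — endpoints in different components.
1-4 (9): add — endpoints in different components.
3-5 (10): add — endpoints in different components.
1-8 (11): skip — 1 and 8 already connected.
3-4 (12): skip — 3 and 4 already connected.
1-3 (18): skip — 1 and 3 already connected.
2-6 (19): add — endpoints in different components.
MST edges: 2-3, 4-8, 7-8, 2-7, 1-4, 3-5, 2-6; total weight 1+1+3+5+9+10+19 = 48.

48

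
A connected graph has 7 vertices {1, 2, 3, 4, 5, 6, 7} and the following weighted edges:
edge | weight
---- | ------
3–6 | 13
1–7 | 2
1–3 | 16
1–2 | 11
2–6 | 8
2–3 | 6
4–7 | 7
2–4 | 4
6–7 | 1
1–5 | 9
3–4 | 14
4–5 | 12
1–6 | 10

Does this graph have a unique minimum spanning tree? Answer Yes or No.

Kruskal's algorithm — process edges by increasing weight (ties by edge label):
6–7 (1): add. Components now {1} {2} {3} {4} {5} {6,7}
1–7 (2): add. Components now {1,6,7} {2} {3} {4} {5}
2–4 (4): add. Components now {1,6,7} {2,4} {3} {5}
2–3 (6): add. Components now {1,6,7} {2,3,4} {5}
4–7 (7): add. Components now {1,2,3,4,6,7} {5}
2–6 (8): skip — 2 and 6 already connected.
1–5 (9): add. Components now {1,2,3,4,5,6,7}
Every non-tree edge has weight strictly greater than the heaviest edge on the tree path between its endpoints, so the MST is unique.

Yes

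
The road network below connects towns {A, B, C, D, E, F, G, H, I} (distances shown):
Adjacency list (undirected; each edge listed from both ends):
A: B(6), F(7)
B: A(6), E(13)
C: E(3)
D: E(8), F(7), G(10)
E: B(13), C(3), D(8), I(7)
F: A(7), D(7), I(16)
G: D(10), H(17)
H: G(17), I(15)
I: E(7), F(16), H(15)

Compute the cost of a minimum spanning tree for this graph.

Sort edges by weight, then run Kruskal:
C E (3): add — endpoints in different components.
A B (6): add — endpoints in different components.
A F (7): add — endpoints in different components.
D F (7): add — endpoints in different components.
E I (7): add — endpoints in different components.
D E (8): add — endpoints in different components.
D G (10): add — endpoints in different components.
B E (13): skip — B and E already connected.
H I (15): add — endpoints in different components.
MST edges: C E, A B, A F, D F, E I, D E, D G, H I; total weight 3+6+7+7+7+8+10+15 = 63.

63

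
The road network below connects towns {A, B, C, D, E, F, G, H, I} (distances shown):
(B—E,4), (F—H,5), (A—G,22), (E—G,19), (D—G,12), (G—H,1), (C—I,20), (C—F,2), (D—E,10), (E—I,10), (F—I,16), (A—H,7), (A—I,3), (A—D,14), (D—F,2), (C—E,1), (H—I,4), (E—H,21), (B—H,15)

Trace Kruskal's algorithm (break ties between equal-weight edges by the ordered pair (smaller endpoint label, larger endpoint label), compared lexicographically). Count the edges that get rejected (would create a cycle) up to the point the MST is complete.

Sort edges by weight, then run Kruskal:
C—E (1): add — endpoints in different components.
G—H (1): add — endpoints in different components.
C—F (2): add — endpoints in different components.
D—F (2): add — endpoints in different components.
A—I (3): add — endpoints in different components.
B—E (4): add — endpoints in different components.
H—I (4): add — endpoints in different components.
F—H (5): add — endpoints in different components.
Edges rejected before the tree was complete: 0.

0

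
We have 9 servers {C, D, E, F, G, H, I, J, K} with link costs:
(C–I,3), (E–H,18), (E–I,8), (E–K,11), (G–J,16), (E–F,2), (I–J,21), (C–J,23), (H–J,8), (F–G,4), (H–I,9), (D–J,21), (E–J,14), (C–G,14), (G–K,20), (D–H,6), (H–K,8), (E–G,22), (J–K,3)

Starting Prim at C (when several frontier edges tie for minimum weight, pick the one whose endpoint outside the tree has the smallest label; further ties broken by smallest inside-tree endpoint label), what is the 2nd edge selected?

Prim, starting at C.
Step 1: cheapest edge leaving the tree is C–I (3); add I.
Step 2: cheapest edge leaving the tree is E–I (8); add E.
Step 3: cheapest edge leaving the tree is E–F (2); add F.
Step 4: cheapest edge leaving the tree is F–G (4); add G.
Step 5: cheapest edge leaving the tree is H–I (9); add H.
Step 6: cheapest edge leaving the tree is D–H (6); add D.
Step 7: cheapest edge leaving the tree is H–J (8); add J.
Step 8: cheapest edge leaving the tree is J–K (3); add K.
The 2nd edge added is E–I.

E-I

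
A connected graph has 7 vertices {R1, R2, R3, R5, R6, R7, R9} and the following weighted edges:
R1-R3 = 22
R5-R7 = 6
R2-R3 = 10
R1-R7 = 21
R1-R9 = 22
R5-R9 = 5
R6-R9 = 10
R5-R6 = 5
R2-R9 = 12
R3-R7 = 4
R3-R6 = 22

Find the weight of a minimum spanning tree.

Prim, starting at R5.
Step 1: cheapest edge leaving the tree is R5-R6 (5); add R6.
Step 2: cheapest edge leaving the tree is R5-R9 (5); add R9.
Step 3: cheapest edge leaving the tree is R5-R7 (6); add R7.
Step 4: cheapest edge leaving the tree is R3-R7 (4); add R3.
Step 5: cheapest edge leaving the tree is R2-R3 (10); add R2.
Step 6: cheapest edge leaving the tree is R1-R7 (21); add R1.
MST edges: R5-R6, R5-R9, R5-R7, R3-R7, R2-R3, R1-R7; total weight 5+5+6+4+10+21 = 51.

51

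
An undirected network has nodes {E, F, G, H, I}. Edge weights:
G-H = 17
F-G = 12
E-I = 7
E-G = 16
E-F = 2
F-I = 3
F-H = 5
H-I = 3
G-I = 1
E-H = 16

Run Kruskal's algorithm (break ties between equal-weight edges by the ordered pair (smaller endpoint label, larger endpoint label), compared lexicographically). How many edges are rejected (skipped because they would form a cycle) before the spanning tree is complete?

Kruskal's algorithm — process edges by increasing weight (ties by edge label):
G-I (1): add — endpoints in different components.
E-F (2): add — endpoints in different components.
F-I (3): add — endpoints in different components.
H-I (3): add — endpoints in different components.
Edges rejected before the tree was complete: 0.

0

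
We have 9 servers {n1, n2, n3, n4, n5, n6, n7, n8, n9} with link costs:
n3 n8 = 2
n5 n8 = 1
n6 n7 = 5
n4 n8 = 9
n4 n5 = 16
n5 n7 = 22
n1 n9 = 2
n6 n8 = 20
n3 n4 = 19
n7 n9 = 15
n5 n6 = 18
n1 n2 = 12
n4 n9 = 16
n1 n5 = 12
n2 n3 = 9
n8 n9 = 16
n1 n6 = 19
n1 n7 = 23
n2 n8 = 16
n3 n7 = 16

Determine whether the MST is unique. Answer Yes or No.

Kruskal's algorithm — process edges by increasing weight (ties by edge label):
n5 n8 (1): add — endpoints in different components.
n1 n9 (2): add — endpoints in different components.
n3 n8 (2): add — endpoints in different components.
n6 n7 (5): add — endpoints in different components.
n2 n3 (9): add — endpoints in different components.
n4 n8 (9): add — endpoints in different components.
n1 n2 (12): add — endpoints in different components.
n1 n5 (12): skip — n5 and n1 already connected.
n7 n9 (15): add — endpoints in different components.
Non-tree edge n1 n5 has weight 12, equal to the heaviest edge on its tree cycle — swapping gives another MST of the same weight. Not unique.

No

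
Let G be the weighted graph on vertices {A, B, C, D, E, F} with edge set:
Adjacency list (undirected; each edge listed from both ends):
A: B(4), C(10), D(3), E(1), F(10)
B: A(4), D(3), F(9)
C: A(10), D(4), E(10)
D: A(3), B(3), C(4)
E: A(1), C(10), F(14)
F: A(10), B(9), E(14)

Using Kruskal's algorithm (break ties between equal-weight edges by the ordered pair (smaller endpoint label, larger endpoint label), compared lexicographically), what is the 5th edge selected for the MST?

Sort edges by weight, then run Kruskal:
A E (1): add — endpoints in different components.
A D (3): add — endpoints in different components.
B D (3): add — endpoints in different components.
A B (4): skip — A and B already connected.
C D (4): add — endpoints in different components.
B F (9): add — endpoints in different components.
The 5th edge added is B F.

B-F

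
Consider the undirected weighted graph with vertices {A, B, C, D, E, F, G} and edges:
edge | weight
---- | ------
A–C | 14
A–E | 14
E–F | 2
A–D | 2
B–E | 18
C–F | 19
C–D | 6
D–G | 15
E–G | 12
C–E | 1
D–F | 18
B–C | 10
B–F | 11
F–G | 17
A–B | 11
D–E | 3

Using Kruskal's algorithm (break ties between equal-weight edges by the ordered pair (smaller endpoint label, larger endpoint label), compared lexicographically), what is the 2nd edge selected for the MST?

Kruskal's algorithm — process edges by increasing weight (ties by edge label):
C–E (1): add — endpoints in different components.
A–D (2): add — endpoints in different components.
E–F (2): add — endpoints in different components.
D–E (3): add — endpoints in different components.
C–D (6): skip — C and D already connected.
B–C (10): add — endpoints in different components.
A–B (11): skip — A and B already connected.
B–F (11): skip — B and F already connected.
E–G (12): add — endpoints in different components.
The 2nd edge added is A–D.

A-D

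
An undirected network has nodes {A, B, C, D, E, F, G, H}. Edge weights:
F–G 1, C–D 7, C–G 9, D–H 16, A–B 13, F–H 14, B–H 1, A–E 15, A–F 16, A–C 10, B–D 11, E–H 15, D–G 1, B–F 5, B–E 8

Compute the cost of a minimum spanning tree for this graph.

33

Sort edges by weight, then run Kruskal:
B–H (1): add — endpoints in different components.
D–G (1): add — endpoints in different components.
F–G (1): add — endpoints in different components.
B–F (5): add — endpoints in different components.
C–D (7): add — endpoints in different components.
B–E (8): add — endpoints in different components.
C–G (9): skip — C and G already connected.
A–C (10): add — endpoints in different components.
MST edges: B–H, D–G, F–G, B–F, C–D, B–E, A–C; total weight 1+1+1+5+7+8+10 = 33.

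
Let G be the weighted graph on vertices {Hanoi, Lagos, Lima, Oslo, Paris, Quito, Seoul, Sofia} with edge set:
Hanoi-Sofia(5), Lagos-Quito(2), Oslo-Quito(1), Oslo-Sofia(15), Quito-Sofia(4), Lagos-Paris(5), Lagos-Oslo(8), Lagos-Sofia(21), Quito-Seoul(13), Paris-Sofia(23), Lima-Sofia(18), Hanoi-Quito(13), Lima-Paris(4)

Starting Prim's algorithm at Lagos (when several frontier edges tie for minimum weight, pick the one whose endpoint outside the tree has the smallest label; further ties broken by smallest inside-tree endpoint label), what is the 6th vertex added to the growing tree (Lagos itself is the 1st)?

Grow the tree from Lagos using Prim:
Step 1: cheapest edge leaving the tree is Lagos-Quito (2); add Quito.
Step 2: cheapest edge leaving the tree is Oslo-Quito (1); add Oslo.
Step 3: cheapest edge leaving the tree is Quito-Sofia (4); add Sofia.
Step 4: cheapest edge leaving the tree is Hanoi-Sofia (5); add Hanoi.
Step 5: cheapest edge leaving the tree is Lagos-Paris (5); add Paris.
Step 6: cheapest edge leaving the tree is Lima-Paris (4); add Lima.
Step 7: cheapest edge leaving the tree is Quito-Seoul (13); add Seoul.
Vertex order: Lagos, Quito, Oslo, Sofia, Hanoi, Paris, Lima, Seoul. The 6th vertex is Paris.

Paris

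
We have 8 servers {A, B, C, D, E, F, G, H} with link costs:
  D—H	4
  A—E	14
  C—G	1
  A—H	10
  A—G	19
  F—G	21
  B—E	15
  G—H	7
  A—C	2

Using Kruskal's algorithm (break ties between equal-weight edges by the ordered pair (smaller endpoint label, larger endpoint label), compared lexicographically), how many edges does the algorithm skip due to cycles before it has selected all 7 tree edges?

Kruskal's algorithm — process edges by increasing weight (ties by edge label):
C—G (1): add — endpoints in different components.
A—C (2): add — endpoints in different components.
D—H (4): add — endpoints in different components.
G—H (7): add — endpoints in different components.
A—H (10): skip — A and H already connected.
A—E (14): add — endpoints in different components.
B—E (15): add — endpoints in different components.
A—G (19): skip — A and G already connected.
F—G (21): add — endpoints in different components.
Edges rejected before the tree was complete: 2.

2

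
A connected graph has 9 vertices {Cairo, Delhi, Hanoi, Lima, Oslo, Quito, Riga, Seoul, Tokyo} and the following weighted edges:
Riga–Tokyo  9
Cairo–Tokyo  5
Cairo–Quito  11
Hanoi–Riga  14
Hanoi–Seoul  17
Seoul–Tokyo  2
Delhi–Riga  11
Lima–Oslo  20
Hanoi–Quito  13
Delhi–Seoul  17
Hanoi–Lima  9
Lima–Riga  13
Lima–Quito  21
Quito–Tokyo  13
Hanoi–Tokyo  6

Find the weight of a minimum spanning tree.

Grow the tree from Riga using Prim:
Step 1: cheapest edge leaving the tree is Riga–Tokyo (9); add Tokyo.
Step 2: cheapest edge leaving the tree is Seoul–Tokyo (2); add Seoul.
Step 3: cheapest edge leaving the tree is Cairo–Tokyo (5); add Cairo.
Step 4: cheapest edge leaving the tree is Hanoi–Tokyo (6); add Hanoi.
Step 5: cheapest edge leaving the tree is Hanoi–Lima (9); add Lima.
Step 6: cheapest edge leaving the tree is Delhi–Riga (11); add Delhi.
Step 7: cheapest edge leaving the tree is Cairo–Quito (11); add Quito.
Step 8: cheapest edge leaving the tree is Lima–Oslo (20); add Oslo.
MST edges: Riga–Tokyo, Seoul–Tokyo, Cairo–Tokyo, Hanoi–Tokyo, Hanoi–Lima, Delhi–Riga, Cairo–Quito, Lima–Oslo; total weight 9+2+5+6+9+11+11+20 = 73.

73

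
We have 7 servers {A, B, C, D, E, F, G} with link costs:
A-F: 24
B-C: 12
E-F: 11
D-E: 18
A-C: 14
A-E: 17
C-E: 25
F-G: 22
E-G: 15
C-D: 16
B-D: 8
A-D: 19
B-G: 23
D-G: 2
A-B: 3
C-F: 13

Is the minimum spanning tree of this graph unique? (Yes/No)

Kruskal: consider edges lightest-first.
D-G (2): add. Components now {A} {B} {C} {D,G} {E} {F}
A-B (3): add. Components now {A,B} {C} {D,G} {E} {F}
B-D (8): add. Components now {A,B,D,G} {C} {E} {F}
E-F (11): add. Components now {A,B,D,G} {C} {E,F}
B-C (12): add. Components now {A,B,C,D,G} {E,F}
C-F (13): add. Components now {A,B,C,D,E,F,G}
Every non-tree edge has weight strictly greater than the heaviest edge on the tree path between its endpoints, so the MST is unique.

Yes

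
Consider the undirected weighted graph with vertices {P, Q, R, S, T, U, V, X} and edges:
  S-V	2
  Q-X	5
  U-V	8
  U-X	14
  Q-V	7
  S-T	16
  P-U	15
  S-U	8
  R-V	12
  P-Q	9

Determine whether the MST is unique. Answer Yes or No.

Sort edges by weight, then run Kruskal:
S-V (2): add — endpoints in different components.
Q-X (5): add — endpoints in different components.
Q-V (7): add — endpoints in different components.
S-U (8): add — endpoints in different components.
U-V (8): skip — U and V already connected.
P-Q (9): add — endpoints in different components.
R-V (12): add — endpoints in different components.
U-X (14): skip — U and X already connected.
P-U (15): skip — P and U already connected.
S-T (16): add — endpoints in different components.
Non-tree edge U-V has weight 8, equal to the heaviest edge on its tree cycle — swapping gives another MST of the same weight. Not unique.

No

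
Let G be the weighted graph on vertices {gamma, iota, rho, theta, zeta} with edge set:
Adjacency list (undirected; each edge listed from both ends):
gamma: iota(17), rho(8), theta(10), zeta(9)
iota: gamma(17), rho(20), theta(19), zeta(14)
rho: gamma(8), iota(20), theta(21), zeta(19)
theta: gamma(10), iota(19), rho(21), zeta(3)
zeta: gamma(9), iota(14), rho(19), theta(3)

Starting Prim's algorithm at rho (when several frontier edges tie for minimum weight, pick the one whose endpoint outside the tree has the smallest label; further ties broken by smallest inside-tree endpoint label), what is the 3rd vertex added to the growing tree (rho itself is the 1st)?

zeta

Prim, starting at rho.
Step 1: cheapest edge leaving the tree is gamma—rho (8); add gamma.
Step 2: cheapest edge leaving the tree is gamma—zeta (9); add zeta.
Step 3: cheapest edge leaving the tree is theta—zeta (3); add theta.
Step 4: cheapest edge leaving the tree is iota—zeta (14); add iota.
Vertex order: rho, gamma, zeta, theta, iota. The 3rd vertex is zeta.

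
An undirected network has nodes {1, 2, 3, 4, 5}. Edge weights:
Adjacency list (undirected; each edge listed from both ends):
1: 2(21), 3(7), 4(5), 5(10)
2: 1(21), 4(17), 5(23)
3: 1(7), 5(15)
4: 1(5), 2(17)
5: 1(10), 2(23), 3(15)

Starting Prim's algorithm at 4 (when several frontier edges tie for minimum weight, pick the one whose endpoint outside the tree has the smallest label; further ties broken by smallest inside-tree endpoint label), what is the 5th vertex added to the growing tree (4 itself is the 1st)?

Prim's algorithm from 4:
Step 1: frontier [1–4 5, 2–4 17] → take 1–4 (5); add 1.
Step 2: frontier [1–3 7, 1–5 10, 1–2 21, 2–4 17] → take 1–3 (7); add 3.
Step 3: frontier [1–5 10, 1–2 21, 3–5 15, 2–4 17] → take 1–5 (10); add 5.
Step 4: frontier [1–2 21, 2–4 17, 2–5 23] → take 2–4 (17); add 2.
Vertex order: 4, 1, 3, 5, 2. The 5th vertex is 2.

2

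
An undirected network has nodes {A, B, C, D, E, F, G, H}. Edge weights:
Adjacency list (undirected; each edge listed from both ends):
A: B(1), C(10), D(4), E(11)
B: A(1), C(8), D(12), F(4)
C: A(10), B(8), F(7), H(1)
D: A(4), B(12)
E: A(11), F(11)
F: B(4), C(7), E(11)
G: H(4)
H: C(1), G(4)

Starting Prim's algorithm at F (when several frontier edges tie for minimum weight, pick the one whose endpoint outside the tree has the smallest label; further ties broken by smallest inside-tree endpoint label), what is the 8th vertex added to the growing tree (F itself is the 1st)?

E

Prim, starting at F.
Step 1: cheapest edge leaving the tree is B—F (4); add B.
Step 2: cheapest edge leaving the tree is A—B (1); add A.
Step 3: cheapest edge leaving the tree is A—D (4); add D.
Step 4: cheapest edge leaving the tree is C—F (7); add C.
Step 5: cheapest edge leaving the tree is C—H (1); add H.
Step 6: cheapest edge leaving the tree is G—H (4); add G.
Step 7: cheapest edge leaving the tree is A—E (11); add E.
Vertex order: F, B, A, D, C, H, G, E. The 8th vertex is E.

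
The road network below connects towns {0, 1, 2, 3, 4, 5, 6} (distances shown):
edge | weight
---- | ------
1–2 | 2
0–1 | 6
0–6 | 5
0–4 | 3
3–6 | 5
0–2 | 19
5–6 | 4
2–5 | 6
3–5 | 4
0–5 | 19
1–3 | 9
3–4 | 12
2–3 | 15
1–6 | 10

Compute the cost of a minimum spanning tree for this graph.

Kruskal's algorithm — process edges by increasing weight (ties by edge label):
1–2 (2): add — endpoints in different components.
0–4 (3): add — endpoints in different components.
3–5 (4): add — endpoints in different components.
5–6 (4): add — endpoints in different components.
0–6 (5): add — endpoints in different components.
3–6 (5): skip — 3 and 6 already connected.
0–1 (6): add — endpoints in different components.
MST edges: 1–2, 0–4, 3–5, 5–6, 0–6, 0–1; total weight 2+3+4+4+5+6 = 24.

24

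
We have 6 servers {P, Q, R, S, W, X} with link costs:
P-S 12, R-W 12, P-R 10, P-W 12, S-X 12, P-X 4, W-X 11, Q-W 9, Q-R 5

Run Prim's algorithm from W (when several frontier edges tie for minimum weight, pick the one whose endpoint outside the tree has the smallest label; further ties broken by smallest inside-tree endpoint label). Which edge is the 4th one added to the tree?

Grow the tree from W using Prim:
Step 1: frontier [Q-W 9, W-X 11, P-W 12, R-W 12] → take Q-W (9); add Q.
Step 2: frontier [Q-R 5, W-X 11, P-W 12, R-W 12] → take Q-R (5); add R.
Step 3: frontier [P-R 10, W-X 11, P-W 12] → take P-R (10); add P.
Step 4: frontier [P-X 4, P-S 12, W-X 11] → take P-X (4); add X.
Step 5: frontier [P-S 12, S-X 12] → take P-S (12); add S.
The 4th edge added is P-X.

P-X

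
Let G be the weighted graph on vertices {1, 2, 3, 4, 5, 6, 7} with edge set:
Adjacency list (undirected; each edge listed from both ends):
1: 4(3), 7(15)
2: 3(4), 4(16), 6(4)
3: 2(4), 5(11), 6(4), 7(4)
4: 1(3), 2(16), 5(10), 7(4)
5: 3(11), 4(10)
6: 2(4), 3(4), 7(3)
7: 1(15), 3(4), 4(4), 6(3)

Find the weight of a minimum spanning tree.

28

Kruskal's algorithm — process edges by increasing weight (ties by edge label):
1-4 (3): add — endpoints in different components.
6-7 (3): add — endpoints in different components.
2-3 (4): add — endpoints in different components.
2-6 (4): add — endpoints in different components.
3-6 (4): skip — 3 and 6 already connected.
3-7 (4): skip — 3 and 7 already connected.
4-7 (4): add — endpoints in different components.
4-5 (10): add — endpoints in different components.
MST edges: 1-4, 6-7, 2-3, 2-6, 4-7, 4-5; total weight 3+3+4+4+4+10 = 28.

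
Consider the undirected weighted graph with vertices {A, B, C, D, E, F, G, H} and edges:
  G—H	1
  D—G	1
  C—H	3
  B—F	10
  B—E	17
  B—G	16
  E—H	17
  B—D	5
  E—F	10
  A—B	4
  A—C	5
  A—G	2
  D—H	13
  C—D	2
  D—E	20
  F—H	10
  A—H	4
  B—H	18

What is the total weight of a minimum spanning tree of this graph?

30

Kruskal's algorithm — process edges by increasing weight (ties by edge label):
D—G (1): add — endpoints in different components.
G—H (1): add — endpoints in different components.
A—G (2): add — endpoints in different components.
C—D (2): add — endpoints in different components.
C—H (3): skip — C and H already connected.
A—B (4): add — endpoints in different components.
A—H (4): skip — A and H already connected.
A—C (5): skip — A and C already connected.
B—D (5): skip — B and D already connected.
B—F (10): add — endpoints in different components.
E—F (10): add — endpoints in different components.
MST edges: D—G, G—H, A—G, C—D, A—B, B—F, E—F; total weight 1+1+2+2+4+10+10 = 30.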